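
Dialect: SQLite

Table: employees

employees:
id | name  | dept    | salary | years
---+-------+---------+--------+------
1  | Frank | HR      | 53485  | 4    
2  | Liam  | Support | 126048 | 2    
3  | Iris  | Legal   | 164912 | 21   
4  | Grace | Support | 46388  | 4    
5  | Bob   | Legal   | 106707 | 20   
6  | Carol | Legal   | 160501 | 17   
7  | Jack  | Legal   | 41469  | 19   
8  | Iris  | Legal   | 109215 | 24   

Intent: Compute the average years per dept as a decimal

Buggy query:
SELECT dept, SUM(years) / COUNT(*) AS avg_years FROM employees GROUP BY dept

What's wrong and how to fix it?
Bug: Both operands are integers, so '/' performs integer division and truncates

Fix: Cast one side to REAL so the division keeps the fractional part

Corrected query:
SELECT dept, SUM(years) * 1.0 / COUNT(*) AS avg_years FROM employees GROUP BY dept

Result:
dept    | avg_years
--------+----------
HR      | 4        
Legal   | 20.2     
Support | 3        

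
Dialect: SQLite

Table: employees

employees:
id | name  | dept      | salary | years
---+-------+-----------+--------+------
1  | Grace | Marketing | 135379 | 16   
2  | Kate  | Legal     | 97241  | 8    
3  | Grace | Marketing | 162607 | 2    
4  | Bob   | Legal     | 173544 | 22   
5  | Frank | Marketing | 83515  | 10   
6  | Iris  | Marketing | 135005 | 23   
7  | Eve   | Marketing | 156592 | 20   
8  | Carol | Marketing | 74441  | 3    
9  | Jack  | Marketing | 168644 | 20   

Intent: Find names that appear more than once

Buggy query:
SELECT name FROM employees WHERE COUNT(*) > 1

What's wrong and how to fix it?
Bug: WHERE can't reference COUNT(*); aggregates are computed after WHERE

Fix: Group first, then use HAVING for the count condition

Corrected query:
SELECT name FROM employees GROUP BY name HAVING COUNT(*) > 1

Result:
name 
-----
Grace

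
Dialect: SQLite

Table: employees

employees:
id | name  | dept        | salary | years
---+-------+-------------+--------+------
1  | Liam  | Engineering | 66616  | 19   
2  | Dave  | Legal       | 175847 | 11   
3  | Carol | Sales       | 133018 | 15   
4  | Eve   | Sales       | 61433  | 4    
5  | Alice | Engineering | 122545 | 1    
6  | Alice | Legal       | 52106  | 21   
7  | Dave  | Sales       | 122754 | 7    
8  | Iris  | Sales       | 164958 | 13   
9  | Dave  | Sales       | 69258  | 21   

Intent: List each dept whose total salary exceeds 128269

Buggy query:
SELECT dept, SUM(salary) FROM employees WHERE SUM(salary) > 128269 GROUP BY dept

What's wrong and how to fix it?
Bug: Aggregate functions cannot appear in a WHERE clause

Fix: Use HAVING (which filters groups after aggregation) instead of WHERE

Corrected query:
SELECT dept, SUM(salary) FROM employees GROUP BY dept HAVING SUM(salary) > 128269

Result:
dept        | SUM(salary)
------------+------------
Engineering | 189161     
Legal       | 227953     
Sales       | 551421     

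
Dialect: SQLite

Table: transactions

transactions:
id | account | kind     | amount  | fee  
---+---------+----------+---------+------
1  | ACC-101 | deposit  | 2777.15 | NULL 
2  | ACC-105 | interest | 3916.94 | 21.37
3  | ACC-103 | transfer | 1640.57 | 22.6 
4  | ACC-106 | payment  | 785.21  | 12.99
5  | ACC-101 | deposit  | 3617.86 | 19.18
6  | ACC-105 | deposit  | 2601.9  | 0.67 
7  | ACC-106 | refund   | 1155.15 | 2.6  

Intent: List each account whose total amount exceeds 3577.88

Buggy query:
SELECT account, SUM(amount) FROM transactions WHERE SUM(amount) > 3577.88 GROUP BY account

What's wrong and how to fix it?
Bug: SUM(amount) is an aggregate, but WHERE filters rows before aggregation

Fix: Use HAVING (which filters groups after aggregation) instead of WHERE

Corrected query:
SELECT account, SUM(amount) FROM transactions GROUP BY account HAVING SUM(amount) > 3577.88

Result:
account | SUM(amount)
--------+------------
ACC-101 | 6395.01    
ACC-105 | 6518.84    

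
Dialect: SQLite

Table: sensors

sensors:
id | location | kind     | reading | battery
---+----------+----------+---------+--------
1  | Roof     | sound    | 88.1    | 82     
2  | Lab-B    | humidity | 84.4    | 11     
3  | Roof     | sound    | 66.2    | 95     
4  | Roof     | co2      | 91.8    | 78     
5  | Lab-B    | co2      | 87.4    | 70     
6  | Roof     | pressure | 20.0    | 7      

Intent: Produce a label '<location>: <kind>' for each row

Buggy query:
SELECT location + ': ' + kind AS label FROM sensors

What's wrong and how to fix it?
Bug: '+' is numeric addition; on text columns SQLite converts them to 0 instead of concatenating

Fix: Replace + with || to concatenate text

Corrected query:
SELECT location || ': ' || kind AS label FROM sensors

Result:
label          
---------------
Roof: sound    
Lab-B: humidity
Roof: sound    
Roof: co2      
Lab-B: co2     
Roof: pressure 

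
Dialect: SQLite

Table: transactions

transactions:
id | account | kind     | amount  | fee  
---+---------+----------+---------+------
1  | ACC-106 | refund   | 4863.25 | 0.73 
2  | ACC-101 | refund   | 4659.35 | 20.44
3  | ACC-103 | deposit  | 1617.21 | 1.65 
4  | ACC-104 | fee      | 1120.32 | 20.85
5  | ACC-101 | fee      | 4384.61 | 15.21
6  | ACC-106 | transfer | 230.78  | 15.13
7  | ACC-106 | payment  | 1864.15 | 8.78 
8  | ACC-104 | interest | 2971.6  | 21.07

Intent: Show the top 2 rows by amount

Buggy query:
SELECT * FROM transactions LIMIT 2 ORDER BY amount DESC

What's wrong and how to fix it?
Bug: LIMIT must come after ORDER BY

Fix: Sort with ORDER BY, then apply LIMIT

Corrected query:
SELECT * FROM transactions ORDER BY amount DESC LIMIT 2

Result:
id | account | kind   | amount  | fee  
---+---------+--------+---------+------
1  | ACC-106 | refund | 4863.25 | 0.73 
2  | ACC-101 | refund | 4659.35 | 20.44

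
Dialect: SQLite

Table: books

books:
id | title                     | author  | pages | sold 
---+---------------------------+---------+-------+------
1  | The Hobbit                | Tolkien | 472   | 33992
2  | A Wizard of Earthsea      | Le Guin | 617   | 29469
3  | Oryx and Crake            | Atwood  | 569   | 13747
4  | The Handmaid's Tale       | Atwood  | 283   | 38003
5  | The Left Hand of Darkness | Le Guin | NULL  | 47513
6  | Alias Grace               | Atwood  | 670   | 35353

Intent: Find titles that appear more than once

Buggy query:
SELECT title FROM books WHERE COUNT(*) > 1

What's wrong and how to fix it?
Bug: COUNT(*) is an aggregate and cannot be used in WHERE

Fix: Group first, then use HAVING for the count condition

Corrected query:
SELECT title FROM books GROUP BY title HAVING COUNT(*) > 1

Result:
(no rows)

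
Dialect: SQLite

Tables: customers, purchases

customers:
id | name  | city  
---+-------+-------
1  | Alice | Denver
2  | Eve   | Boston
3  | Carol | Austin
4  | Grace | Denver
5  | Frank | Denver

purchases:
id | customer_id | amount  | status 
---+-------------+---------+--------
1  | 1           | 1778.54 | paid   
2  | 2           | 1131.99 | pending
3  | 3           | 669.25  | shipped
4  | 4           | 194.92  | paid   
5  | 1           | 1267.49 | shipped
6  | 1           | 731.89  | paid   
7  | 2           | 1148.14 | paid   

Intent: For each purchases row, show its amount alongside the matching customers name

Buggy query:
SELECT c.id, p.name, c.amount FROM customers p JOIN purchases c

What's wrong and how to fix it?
Bug: JOIN with no ON clause produces a cartesian product; every purchases row pairs with every customers row

Fix: Add ON c.customer_id = p.id to the JOIN

Corrected query:
SELECT c.id, p.name, c.amount FROM customers p JOIN purchases c ON c.customer_id = p.id

Result:
id | name  | amount 
---+-------+--------
1  | Alice | 1778.54
2  | Eve   | 1131.99
3  | Carol | 669.25 
4  | Grace | 194.92 
5  | Alice | 1267.49
6  | Alice | 731.89 
7  | Eve   | 1148.14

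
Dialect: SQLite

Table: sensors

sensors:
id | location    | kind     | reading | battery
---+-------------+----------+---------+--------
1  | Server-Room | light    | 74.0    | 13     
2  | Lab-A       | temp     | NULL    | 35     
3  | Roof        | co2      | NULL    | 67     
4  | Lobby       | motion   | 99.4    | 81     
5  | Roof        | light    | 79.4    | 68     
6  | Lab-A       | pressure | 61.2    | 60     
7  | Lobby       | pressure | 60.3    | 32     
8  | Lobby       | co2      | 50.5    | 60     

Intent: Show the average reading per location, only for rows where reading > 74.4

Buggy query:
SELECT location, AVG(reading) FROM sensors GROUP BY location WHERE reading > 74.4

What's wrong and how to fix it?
Bug: Row-level WHERE must come before GROUP BY in the clause order

Fix: Move the WHERE clause before GROUP BY

Corrected query:
SELECT location, AVG(reading) FROM sensors WHERE reading > 74.4 GROUP BY location

Result:
location | AVG(reading)
---------+-------------
Lobby    | 99.4        
Roof     | 79.4        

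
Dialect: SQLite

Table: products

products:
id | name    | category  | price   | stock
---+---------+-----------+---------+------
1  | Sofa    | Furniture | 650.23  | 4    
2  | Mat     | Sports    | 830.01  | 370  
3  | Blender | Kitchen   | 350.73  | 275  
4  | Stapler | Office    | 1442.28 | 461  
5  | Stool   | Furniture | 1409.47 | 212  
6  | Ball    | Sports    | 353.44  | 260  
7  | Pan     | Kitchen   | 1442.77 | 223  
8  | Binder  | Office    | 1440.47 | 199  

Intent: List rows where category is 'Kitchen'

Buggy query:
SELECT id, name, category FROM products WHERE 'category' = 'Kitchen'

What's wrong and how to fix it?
Bug: 'category' in single quotes is a string literal, not the column; the comparison is literal-vs-literal and never true

Fix: Reference the column as category without single quotes

Corrected query:
SELECT id, name, category FROM products WHERE category = 'Kitchen'

Result:
id | name    | category
---+---------+---------
3  | Blender | Kitchen 
7  | Pan     | Kitchen 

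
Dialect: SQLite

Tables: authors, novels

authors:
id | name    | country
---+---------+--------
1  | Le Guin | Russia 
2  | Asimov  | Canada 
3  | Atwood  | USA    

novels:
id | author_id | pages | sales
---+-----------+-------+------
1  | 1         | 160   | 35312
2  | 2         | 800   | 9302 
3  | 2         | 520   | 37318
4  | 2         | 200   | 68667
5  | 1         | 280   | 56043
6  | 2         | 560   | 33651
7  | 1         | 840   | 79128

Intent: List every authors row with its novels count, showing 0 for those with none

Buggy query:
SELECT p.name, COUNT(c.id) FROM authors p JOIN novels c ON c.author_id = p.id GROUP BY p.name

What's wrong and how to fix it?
Bug: INNER JOIN drops authors rows that have no matching novels rows

Fix: Use LEFT JOIN so parents without children still appear (COUNT(c.id) gives 0)

Corrected query:
SELECT p.name, COUNT(c.id) FROM authors p LEFT JOIN novels c ON c.author_id = p.id GROUP BY p.name

Result:
name    | COUNT(c.id)
--------+------------
Asimov  | 4          
Atwood  | 0          
Le Guin | 3          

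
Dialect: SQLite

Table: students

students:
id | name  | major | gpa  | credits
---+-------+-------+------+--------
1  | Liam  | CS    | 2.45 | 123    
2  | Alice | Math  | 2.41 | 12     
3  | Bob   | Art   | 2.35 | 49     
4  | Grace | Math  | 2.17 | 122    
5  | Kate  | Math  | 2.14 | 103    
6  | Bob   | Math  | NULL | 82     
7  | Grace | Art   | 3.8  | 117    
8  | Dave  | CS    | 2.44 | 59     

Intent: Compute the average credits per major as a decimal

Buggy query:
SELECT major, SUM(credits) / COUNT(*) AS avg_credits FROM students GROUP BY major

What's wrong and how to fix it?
Bug: SUM(credits) and COUNT(*) are both integers; the division truncates the fractional part

Fix: Cast one side to REAL so the division keeps the fractional part

Corrected query:
SELECT major, SUM(credits) * 1.0 / COUNT(*) AS avg_credits FROM students GROUP BY major

Result:
major | avg_credits
------+------------
Art   | 83         
CS    | 91         
Math  | 79.75      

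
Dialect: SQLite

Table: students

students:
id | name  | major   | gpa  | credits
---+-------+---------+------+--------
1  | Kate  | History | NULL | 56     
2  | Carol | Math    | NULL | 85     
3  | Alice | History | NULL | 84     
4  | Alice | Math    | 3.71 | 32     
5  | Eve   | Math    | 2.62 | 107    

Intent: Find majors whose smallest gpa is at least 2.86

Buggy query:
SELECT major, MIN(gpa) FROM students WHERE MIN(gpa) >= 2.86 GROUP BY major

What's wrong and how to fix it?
Bug: MIN() in WHERE is a misuse of aggregate

Fix: Replace WHERE with HAVING after the GROUP BY

Corrected query:
SELECT major, MIN(gpa) FROM students GROUP BY major HAVING MIN(gpa) >= 2.86

Result:
(no rows)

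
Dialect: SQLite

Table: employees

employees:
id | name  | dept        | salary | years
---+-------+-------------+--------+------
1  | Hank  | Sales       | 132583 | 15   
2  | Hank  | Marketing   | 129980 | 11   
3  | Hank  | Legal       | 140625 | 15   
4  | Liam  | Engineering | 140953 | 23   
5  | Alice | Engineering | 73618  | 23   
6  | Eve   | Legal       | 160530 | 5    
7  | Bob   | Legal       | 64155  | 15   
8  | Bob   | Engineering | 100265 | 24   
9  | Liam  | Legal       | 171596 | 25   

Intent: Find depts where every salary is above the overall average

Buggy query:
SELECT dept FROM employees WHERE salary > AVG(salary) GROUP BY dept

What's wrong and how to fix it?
Bug: AVG() is an aggregate; it can't sit directly in WHERE

Fix: Compute the overall average in a scalar subquery and compare each group's MIN against it in HAVING

Corrected query:
SELECT dept FROM employees GROUP BY dept HAVING MIN(salary) > (SELECT AVG(salary) FROM employees)

Result:
dept     
---------
Marketing
Sales    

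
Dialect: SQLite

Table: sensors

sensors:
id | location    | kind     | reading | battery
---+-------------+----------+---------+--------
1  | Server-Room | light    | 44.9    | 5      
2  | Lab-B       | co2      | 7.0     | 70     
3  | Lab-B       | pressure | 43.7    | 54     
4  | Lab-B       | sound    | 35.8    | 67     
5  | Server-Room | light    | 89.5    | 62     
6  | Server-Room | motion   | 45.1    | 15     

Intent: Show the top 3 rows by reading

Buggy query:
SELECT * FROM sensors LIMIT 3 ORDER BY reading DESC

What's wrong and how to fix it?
Bug: ORDER BY cannot follow LIMIT; LIMIT is the final clause

Fix: Sort with ORDER BY, then apply LIMIT

Corrected query:
SELECT * FROM sensors ORDER BY reading DESC LIMIT 3

Result:
id | location    | kind   | reading | battery
---+-------------+--------+---------+--------
5  | Server-Room | light  | 89.5    | 62     
6  | Server-Room | motion | 45.1    | 15     
1  | Server-Room | light  | 44.9    | 5      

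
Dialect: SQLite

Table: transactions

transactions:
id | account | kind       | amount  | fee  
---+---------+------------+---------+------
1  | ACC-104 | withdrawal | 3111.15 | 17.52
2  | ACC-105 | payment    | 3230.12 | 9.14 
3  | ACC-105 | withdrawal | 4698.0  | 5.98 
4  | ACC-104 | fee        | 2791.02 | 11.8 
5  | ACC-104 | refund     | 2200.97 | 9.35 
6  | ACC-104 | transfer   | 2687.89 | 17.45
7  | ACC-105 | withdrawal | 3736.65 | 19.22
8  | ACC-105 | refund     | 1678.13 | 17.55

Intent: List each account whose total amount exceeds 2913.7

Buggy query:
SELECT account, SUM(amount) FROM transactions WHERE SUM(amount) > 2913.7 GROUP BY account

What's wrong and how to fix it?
Bug: Aggregate functions cannot appear in a WHERE clause

Fix: Use HAVING (which filters groups after aggregation) instead of WHERE

Corrected query:
SELECT account, SUM(amount) FROM transactions GROUP BY account HAVING SUM(amount) > 2913.7

Result:
account | SUM(amount)
--------+------------
ACC-104 | 10791.03   
ACC-105 | 13342.9    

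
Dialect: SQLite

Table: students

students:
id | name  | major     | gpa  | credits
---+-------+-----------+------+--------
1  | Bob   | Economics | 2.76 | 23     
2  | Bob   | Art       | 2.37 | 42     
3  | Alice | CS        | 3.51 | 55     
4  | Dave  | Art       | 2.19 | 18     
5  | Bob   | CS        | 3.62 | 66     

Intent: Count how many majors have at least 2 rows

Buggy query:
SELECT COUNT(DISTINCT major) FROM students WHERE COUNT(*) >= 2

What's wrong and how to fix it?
Bug: COUNT(*) cannot appear in WHERE; the per-group count doesn't exist yet

Fix: Group first with HAVING COUNT(*) >= 2, then COUNT the resulting groups

Corrected query:
SELECT COUNT(*) FROM (SELECT major FROM students GROUP BY major HAVING COUNT(*) >= 2)

Result:
COUNT(*)
--------
2       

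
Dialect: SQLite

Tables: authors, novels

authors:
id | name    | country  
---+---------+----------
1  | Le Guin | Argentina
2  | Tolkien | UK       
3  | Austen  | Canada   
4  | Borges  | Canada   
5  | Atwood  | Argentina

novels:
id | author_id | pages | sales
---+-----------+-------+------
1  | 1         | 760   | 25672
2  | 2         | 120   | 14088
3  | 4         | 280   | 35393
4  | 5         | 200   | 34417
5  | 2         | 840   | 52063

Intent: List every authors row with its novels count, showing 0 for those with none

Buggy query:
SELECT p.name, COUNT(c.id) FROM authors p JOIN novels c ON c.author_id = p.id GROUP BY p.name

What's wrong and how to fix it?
Bug: An inner join excludes parents with zero children

Fix: Switch to LEFT JOIN to retain unmatched parent rows

Corrected query:
SELECT p.name, COUNT(c.id) FROM authors p LEFT JOIN novels c ON c.author_id = p.id GROUP BY p.name

Result:
name    | COUNT(c.id)
--------+------------
Atwood  | 1          
Austen  | 0          
Borges  | 1          
Le Guin | 1          
Tolkien | 2          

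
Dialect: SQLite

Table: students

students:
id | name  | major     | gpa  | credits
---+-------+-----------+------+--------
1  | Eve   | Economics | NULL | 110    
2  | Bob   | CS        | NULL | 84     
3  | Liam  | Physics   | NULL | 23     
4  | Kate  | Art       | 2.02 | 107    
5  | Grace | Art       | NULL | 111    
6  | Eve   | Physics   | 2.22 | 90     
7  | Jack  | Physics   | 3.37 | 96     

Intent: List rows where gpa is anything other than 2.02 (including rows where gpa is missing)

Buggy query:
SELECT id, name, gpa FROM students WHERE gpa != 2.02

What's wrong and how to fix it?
Bug: 'gpa != 2.02' is unknown when gpa is NULL, so NULL rows are silently excluded

Fix: Handle NULL separately with IS NULL alongside the inequality

Corrected query:
SELECT id, name, gpa FROM students WHERE gpa != 2.02 OR gpa IS NULL

Result:
id | name  | gpa 
---+-------+-----
1  | Eve   | NULL
2  | Bob   | NULL
3  | Liam  | NULL
5  | Grace | NULL
6  | Eve   | 2.22
7  | Jack  | 3.37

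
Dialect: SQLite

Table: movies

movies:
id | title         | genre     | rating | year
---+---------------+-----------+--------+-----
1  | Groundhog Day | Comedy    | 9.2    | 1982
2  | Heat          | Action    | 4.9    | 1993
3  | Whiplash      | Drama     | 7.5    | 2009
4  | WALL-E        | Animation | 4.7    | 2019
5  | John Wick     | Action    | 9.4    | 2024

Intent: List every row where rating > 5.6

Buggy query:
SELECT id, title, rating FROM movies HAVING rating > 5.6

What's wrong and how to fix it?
Bug: This is a non-aggregate query (no GROUP BY, no aggregates), so in SQLite the HAVING clause is invalid here; a row-level condition belongs in WHERE

Fix: Use WHERE for row-level filtering

Corrected query:
SELECT id, title, rating FROM movies WHERE rating > 5.6

Result:
id | title         | rating
---+---------------+-------
1  | Groundhog Day | 9.2   
3  | Whiplash      | 7.5   
5  | John Wick     | 9.4   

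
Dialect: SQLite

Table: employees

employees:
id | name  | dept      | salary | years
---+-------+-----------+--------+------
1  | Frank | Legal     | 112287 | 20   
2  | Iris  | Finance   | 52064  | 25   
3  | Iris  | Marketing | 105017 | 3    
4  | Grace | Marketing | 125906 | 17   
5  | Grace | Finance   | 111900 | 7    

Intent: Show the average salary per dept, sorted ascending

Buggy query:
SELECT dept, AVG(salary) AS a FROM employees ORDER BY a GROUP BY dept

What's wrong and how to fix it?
Bug: GROUP BY must precede ORDER BY

Fix: Move ORDER BY to the end, after GROUP BY

Corrected query:
SELECT dept, AVG(salary) AS a FROM employees GROUP BY dept ORDER BY a

Result:
dept      | a       
----------+---------
Finance   | 81982   
Legal     | 112287  
Marketing | 115461.5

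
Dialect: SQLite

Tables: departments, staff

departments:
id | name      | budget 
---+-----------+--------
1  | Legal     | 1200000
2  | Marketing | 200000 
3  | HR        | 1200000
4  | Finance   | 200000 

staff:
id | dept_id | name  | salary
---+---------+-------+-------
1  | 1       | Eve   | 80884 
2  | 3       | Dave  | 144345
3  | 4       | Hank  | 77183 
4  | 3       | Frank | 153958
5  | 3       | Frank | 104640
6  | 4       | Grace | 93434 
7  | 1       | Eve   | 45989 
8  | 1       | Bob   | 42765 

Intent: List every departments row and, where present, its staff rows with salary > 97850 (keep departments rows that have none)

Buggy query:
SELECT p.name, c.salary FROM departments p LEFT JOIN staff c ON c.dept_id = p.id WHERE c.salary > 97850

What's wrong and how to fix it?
Bug: A WHERE condition on the right-hand table after LEFT JOIN drops unmatched parents

Fix: Move the right-table condition into the ON clause so unmatched parents are kept

Corrected query:
SELECT p.name, c.salary FROM departments p LEFT JOIN staff c ON c.dept_id = p.id AND c.salary > 97850

Result:
name      | salary
----------+-------
Legal     | NULL  
Marketing | NULL  
HR        | 104640
HR        | 144345
HR        | 153958
Finance   | NULL  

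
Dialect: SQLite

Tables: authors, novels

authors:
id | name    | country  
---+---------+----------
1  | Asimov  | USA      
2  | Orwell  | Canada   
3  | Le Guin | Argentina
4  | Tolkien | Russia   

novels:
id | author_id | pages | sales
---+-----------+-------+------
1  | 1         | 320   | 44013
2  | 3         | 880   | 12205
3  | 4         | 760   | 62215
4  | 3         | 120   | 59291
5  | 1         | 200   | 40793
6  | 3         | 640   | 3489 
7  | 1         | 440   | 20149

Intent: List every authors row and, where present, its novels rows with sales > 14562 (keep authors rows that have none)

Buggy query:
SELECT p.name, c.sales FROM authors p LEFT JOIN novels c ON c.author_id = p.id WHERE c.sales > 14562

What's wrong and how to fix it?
Bug: Filtering c.sales in WHERE discards the NULL rows produced by LEFT JOIN, turning it into an inner join

Fix: Put 'c.sales > 14562' in the JOIN's ON clause instead of WHERE

Corrected query:
SELECT p.name, c.sales FROM authors p LEFT JOIN novels c ON c.author_id = p.id AND c.sales > 14562

Result:
name    | sales
--------+------
Asimov  | 20149
Asimov  | 40793
Asimov  | 44013
Orwell  | NULL 
Le Guin | 59291
Tolkien | 62215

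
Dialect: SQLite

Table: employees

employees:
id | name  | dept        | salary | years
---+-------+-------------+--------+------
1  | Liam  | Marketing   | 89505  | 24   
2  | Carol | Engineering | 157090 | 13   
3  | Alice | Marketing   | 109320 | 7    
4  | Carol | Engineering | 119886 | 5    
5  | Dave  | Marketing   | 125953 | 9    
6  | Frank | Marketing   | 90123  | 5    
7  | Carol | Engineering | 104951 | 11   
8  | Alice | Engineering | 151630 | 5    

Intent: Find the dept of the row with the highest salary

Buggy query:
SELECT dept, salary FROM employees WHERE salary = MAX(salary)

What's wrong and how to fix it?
Bug: WHERE is evaluated per row; an aggregate over the whole table isn't defined there

Fix: Use a subquery: WHERE salary = (SELECT MAX(salary) FROM employees)

Corrected query:
SELECT dept, salary FROM employees WHERE salary = (SELECT MAX(salary) FROM employees)

Result:
dept        | salary
------------+-------
Engineering | 157090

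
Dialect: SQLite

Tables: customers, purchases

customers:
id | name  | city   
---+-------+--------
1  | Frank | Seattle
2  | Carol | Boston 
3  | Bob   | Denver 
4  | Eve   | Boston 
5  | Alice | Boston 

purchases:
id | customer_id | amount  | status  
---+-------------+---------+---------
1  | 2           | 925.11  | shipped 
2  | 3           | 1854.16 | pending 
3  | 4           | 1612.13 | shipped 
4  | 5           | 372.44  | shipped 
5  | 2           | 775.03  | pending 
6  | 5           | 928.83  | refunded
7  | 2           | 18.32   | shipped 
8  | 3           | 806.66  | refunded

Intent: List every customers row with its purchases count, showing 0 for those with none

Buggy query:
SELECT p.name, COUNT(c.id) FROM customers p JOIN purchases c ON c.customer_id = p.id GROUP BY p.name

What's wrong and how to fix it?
Bug: INNER JOIN drops customers rows that have no matching purchases rows

Fix: Switch to LEFT JOIN to retain unmatched parent rows

Corrected query:
SELECT p.name, COUNT(c.id) FROM customers p LEFT JOIN purchases c ON c.customer_id = p.id GROUP BY p.name

Result:
name  | COUNT(c.id)
------+------------
Alice | 2          
Bob   | 2          
Carol | 3          
Eve   | 1          
Frank | 0          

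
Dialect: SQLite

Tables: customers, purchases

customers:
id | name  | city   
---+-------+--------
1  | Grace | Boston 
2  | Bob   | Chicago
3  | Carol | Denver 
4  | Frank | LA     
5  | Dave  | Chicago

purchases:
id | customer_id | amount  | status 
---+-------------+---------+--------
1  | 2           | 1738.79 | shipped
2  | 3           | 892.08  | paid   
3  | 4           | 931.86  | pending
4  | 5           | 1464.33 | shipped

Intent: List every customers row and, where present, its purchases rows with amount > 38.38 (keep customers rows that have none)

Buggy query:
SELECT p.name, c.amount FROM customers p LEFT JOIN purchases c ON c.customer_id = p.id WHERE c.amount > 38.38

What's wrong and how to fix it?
Bug: Filtering c.amount in WHERE discards the NULL rows produced by LEFT JOIN, turning it into an inner join

Fix: Put 'c.amount > 38.38' in the JOIN's ON clause instead of WHERE

Corrected query:
SELECT p.name, c.amount FROM customers p LEFT JOIN purchases c ON c.customer_id = p.id AND c.amount > 38.38

Result:
name  | amount 
------+--------
Grace | NULL   
Bob   | 1738.79
Carol | 892.08 
Frank | 931.86 
Dave  | 1464.33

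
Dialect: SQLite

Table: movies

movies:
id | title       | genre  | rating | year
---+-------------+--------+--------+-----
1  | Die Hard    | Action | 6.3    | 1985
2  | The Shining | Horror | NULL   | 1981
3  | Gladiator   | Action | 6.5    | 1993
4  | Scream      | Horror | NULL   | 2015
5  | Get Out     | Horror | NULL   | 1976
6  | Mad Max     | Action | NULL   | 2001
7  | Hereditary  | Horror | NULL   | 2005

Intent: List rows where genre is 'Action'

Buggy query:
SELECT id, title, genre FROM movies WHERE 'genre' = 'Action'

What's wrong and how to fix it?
Bug: 'genre' in single quotes is a string literal, not the column; the comparison is literal-vs-literal and never true

Fix: Reference the column as genre without single quotes

Corrected query:
SELECT id, title, genre FROM movies WHERE genre = 'Action'

Result:
id | title     | genre 
---+-----------+-------
1  | Die Hard  | Action
3  | Gladiator | Action
6  | Mad Max   | Action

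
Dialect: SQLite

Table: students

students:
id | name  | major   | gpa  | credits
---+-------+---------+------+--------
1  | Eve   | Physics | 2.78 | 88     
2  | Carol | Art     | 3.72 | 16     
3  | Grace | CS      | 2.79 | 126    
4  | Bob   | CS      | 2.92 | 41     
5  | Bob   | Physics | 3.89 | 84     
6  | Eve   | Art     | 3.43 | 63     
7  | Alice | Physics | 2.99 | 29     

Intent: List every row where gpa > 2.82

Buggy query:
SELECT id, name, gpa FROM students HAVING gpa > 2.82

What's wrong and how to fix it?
Bug: This is a non-aggregate query (no GROUP BY, no aggregates), so in SQLite the HAVING clause is invalid here; a row-level condition belongs in WHERE

Fix: Replace HAVING with WHERE since the condition applies to individual rows

Corrected query:
SELECT id, name, gpa FROM students WHERE gpa > 2.82

Result:
id | name  | gpa 
---+-------+-----
2  | Carol | 3.72
4  | Bob   | 2.92
5  | Bob   | 3.89
6  | Eve   | 3.43
7  | Alice | 2.99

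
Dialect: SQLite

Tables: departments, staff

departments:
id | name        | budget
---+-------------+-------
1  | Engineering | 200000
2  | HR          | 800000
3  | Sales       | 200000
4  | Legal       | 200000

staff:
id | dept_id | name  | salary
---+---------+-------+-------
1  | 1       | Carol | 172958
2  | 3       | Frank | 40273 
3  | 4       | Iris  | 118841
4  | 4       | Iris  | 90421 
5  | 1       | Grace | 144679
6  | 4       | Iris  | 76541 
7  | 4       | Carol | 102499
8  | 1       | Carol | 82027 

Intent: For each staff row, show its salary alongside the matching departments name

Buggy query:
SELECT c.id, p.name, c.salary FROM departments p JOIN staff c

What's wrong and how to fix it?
Bug: JOIN with no ON clause produces a cartesian product; every staff row pairs with every departments row

Fix: Specify the join condition linking the foreign key to the parent id

Corrected query:
SELECT c.id, p.name, c.salary FROM departments p JOIN staff c ON c.dept_id = p.id

Result:
id | name        | salary
---+-------------+-------
1  | Engineering | 172958
2  | Sales       | 40273 
3  | Legal       | 118841
4  | Legal       | 90421 
5  | Engineering | 144679
6  | Legal       | 76541 
7  | Legal       | 102499
8  | Engineering | 82027 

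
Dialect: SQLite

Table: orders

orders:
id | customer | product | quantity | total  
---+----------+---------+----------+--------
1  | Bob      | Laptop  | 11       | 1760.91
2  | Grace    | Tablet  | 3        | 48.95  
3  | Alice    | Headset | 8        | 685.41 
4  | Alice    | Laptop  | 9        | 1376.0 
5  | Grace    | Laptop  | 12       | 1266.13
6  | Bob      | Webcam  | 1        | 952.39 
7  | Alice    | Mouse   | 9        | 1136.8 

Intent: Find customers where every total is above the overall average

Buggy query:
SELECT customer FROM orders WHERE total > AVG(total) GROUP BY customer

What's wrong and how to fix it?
Bug: WHERE evaluates per row before aggregation, so AVG() is unavailable

Fix: Compute the overall average in a scalar subquery and compare each group's MIN against it in HAVING

Corrected query:
SELECT customer FROM orders GROUP BY customer HAVING MIN(total) > (SELECT AVG(total) FROM orders)

Result:
(no rows)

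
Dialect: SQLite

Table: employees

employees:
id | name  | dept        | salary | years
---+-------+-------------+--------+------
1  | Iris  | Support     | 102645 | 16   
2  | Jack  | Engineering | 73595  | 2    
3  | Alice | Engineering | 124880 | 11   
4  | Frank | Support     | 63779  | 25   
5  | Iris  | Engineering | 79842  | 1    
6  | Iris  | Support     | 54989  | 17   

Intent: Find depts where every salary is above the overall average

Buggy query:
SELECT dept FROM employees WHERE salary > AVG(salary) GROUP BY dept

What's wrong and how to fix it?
Bug: WHERE evaluates per row before aggregation, so AVG() is unavailable

Fix: Compute the overall average in a scalar subquery and compare each group's MIN against it in HAVING

Corrected query:
SELECT dept FROM employees GROUP BY dept HAVING MIN(salary) > (SELECT AVG(salary) FROM employees)

Result:
(no rows)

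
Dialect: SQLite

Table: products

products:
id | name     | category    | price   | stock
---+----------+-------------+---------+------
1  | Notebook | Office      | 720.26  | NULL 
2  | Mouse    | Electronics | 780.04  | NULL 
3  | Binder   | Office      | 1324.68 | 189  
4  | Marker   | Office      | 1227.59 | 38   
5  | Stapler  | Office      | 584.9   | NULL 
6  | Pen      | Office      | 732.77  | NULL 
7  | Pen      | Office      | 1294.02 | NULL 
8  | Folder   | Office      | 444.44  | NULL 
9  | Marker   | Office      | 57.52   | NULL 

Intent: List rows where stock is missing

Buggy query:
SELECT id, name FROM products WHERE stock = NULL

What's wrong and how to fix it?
Bug: Comparing to NULL with '=' never matches; NULL = NULL is unknown, not true

Fix: Use IS NULL to test for NULL

Corrected query:
SELECT id, name FROM products WHERE stock IS NULL

Result:
id | name    
---+---------
1  | Notebook
2  | Mouse   
5  | Stapler 
6  | Pen     
7  | Pen     
8  | Folder  
9  | Marker  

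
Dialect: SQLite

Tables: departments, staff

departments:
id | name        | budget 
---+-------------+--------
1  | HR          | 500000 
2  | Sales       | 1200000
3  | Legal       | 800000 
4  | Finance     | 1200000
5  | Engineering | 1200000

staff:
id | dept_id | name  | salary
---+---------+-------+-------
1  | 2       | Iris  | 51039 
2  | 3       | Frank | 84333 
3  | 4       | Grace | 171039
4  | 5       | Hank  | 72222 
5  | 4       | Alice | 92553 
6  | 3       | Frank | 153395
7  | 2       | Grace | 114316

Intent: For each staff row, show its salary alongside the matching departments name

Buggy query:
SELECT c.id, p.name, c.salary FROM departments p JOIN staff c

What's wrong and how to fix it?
Bug: JOIN with no ON clause produces a cartesian product; every staff row pairs with every departments row

Fix: Add ON c.dept_id = p.id to the JOIN

Corrected query:
SELECT c.id, p.name, c.salary FROM departments p JOIN staff c ON c.dept_id = p.id

Result:
id | name        | salary
---+-------------+-------
1  | Sales       | 51039 
2  | Legal       | 84333 
3  | Finance     | 171039
4  | Engineering | 72222 
5  | Finance     | 92553 
6  | Legal       | 153395
7  | Sales       | 114316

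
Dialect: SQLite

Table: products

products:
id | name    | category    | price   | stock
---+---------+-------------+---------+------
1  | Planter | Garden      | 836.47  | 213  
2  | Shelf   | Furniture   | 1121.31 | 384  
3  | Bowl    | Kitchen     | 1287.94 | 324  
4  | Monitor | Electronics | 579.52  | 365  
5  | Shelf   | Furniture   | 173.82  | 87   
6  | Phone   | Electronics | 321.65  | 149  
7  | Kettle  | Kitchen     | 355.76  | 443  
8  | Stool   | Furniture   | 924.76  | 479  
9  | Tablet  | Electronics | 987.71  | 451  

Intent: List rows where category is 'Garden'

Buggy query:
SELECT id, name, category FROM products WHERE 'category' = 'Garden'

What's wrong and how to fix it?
Bug: Single quotes denote string literals in SQL; the column name is being compared as a constant string

Fix: Remove the quotes around the column name (or use double quotes for an identifier)

Corrected query:
SELECT id, name, category FROM products WHERE category = 'Garden'

Result:
id | name    | category
---+---------+---------
1  | Planter | Garden  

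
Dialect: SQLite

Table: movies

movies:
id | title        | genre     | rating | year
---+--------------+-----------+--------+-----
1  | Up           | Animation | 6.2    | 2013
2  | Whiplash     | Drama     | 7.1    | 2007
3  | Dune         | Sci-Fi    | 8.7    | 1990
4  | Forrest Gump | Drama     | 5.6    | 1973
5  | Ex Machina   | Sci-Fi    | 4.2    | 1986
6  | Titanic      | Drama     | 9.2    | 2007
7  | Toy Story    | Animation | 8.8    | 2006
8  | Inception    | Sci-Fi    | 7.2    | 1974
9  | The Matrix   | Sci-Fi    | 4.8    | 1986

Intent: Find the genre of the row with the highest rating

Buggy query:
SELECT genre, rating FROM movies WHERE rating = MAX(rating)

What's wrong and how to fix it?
Bug: WHERE is evaluated per row; an aggregate over the whole table isn't defined there

Fix: Use a subquery: WHERE rating = (SELECT MAX(rating) FROM movies)

Corrected query:
SELECT genre, rating FROM movies WHERE rating = (SELECT MAX(rating) FROM movies)

Result:
genre | rating
------+-------
Drama | 9.2   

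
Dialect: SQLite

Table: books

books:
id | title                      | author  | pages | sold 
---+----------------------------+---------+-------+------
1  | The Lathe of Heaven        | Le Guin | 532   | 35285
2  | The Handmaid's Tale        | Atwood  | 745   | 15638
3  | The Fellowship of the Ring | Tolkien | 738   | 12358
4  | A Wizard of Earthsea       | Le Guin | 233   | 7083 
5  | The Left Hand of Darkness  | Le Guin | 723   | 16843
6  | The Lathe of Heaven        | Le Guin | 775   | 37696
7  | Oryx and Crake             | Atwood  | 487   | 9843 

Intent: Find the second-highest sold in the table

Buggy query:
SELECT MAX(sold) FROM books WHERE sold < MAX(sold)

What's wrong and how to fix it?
Bug: MAX(sold) on the right of the comparison is an aggregate-in-WHERE error

Fix: Put the inner MAX in a scalar subquery

Corrected query:
SELECT MAX(sold) FROM books WHERE sold < (SELECT MAX(sold) FROM books)

Result:
MAX(sold)
---------
35285    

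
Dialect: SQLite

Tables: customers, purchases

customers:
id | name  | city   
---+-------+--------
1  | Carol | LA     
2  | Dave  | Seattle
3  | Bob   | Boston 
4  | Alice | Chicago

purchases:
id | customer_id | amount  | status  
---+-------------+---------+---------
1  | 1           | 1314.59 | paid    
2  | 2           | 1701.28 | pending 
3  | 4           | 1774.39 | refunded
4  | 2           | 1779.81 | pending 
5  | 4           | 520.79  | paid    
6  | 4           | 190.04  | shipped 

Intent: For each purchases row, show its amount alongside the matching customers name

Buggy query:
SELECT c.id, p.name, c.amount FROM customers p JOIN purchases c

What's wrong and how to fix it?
Bug: Missing join condition: each purchases row is matched to all customers rows instead of just its own

Fix: Add ON c.customer_id = p.id to the JOIN

Corrected query:
SELECT c.id, p.name, c.amount FROM customers p JOIN purchases c ON c.customer_id = p.id

Result:
id | name  | amount 
---+-------+--------
1  | Carol | 1314.59
2  | Dave  | 1701.28
3  | Alice | 1774.39
4  | Dave  | 1779.81
5  | Alice | 520.79 
6  | Alice | 190.04 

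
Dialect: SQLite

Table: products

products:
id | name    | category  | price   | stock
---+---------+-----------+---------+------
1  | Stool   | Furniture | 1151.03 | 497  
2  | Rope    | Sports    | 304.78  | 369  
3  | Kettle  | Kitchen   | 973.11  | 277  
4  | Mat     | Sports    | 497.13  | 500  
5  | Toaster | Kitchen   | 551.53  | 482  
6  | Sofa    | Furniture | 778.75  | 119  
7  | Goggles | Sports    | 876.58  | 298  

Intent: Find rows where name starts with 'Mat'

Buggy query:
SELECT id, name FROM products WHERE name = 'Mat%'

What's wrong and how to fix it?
Bug: '=' compares the literal string including the % character; pattern matching needs LIKE

Fix: Use LIKE for wildcard pattern matching

Corrected query:
SELECT id, name FROM products WHERE name LIKE 'Mat%'

Result:
id | name
---+-----
4  | Mat 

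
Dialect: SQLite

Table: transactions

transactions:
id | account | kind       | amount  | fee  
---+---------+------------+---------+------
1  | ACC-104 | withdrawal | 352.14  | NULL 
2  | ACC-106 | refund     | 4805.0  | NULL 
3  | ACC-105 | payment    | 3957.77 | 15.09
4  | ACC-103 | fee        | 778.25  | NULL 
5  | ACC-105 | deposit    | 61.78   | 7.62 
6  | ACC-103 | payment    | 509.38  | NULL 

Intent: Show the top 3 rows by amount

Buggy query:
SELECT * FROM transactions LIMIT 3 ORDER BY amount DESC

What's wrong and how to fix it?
Bug: ORDER BY cannot follow LIMIT; LIMIT is the final clause

Fix: Sort with ORDER BY, then apply LIMIT

Corrected query:
SELECT * FROM transactions ORDER BY amount DESC LIMIT 3

Result:
id | account | kind    | amount  | fee  
---+---------+---------+---------+------
2  | ACC-106 | refund  | 4805    | NULL 
3  | ACC-105 | payment | 3957.77 | 15.09
4  | ACC-103 | fee     | 778.25  | NULL 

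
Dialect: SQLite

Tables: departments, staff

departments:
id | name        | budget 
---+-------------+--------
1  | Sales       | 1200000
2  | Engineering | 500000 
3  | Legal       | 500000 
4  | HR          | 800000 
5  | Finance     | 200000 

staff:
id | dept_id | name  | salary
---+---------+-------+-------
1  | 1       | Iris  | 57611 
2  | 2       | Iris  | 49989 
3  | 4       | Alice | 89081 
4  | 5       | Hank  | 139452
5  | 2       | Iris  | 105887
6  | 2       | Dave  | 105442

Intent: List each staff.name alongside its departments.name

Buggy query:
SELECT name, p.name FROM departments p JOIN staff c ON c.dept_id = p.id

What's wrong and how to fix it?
Bug: 'name' exists in both joined tables, so the database can't tell which one is meant

Fix: Prefix ambiguous columns with the table alias

Corrected query:
SELECT c.name, p.name FROM departments p JOIN staff c ON c.dept_id = p.id

Result:
name  | name       
------+------------
Iris  | Sales      
Iris  | Engineering
Alice | HR         
Hank  | Finance    
Iris  | Engineering
Dave  | Engineering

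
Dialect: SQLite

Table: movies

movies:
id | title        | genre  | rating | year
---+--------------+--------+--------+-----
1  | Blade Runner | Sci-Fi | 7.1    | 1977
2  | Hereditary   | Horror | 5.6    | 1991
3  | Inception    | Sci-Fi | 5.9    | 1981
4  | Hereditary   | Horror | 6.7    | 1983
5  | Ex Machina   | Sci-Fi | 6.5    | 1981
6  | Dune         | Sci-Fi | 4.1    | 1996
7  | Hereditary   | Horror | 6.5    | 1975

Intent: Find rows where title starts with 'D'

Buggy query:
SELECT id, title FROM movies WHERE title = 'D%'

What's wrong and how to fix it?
Bug: '=' compares the literal string including the % character; pattern matching needs LIKE

Fix: Use LIKE for wildcard pattern matching

Corrected query:
SELECT id, title FROM movies WHERE title LIKE 'D%'

Result:
id | title
---+------
6  | Dune 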